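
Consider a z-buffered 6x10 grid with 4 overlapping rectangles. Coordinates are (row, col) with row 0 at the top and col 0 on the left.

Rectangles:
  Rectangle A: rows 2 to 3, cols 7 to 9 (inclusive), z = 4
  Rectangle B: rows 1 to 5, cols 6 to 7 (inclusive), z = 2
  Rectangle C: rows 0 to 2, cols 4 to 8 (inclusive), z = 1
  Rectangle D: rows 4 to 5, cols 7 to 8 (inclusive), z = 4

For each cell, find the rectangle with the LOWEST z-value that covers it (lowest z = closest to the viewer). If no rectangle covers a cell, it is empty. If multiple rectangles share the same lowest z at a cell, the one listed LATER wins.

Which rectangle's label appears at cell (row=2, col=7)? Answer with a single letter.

Answer: C

Derivation:
Check cell (2,7):
  A: rows 2-3 cols 7-9 z=4 -> covers; best now A (z=4)
  B: rows 1-5 cols 6-7 z=2 -> covers; best now B (z=2)
  C: rows 0-2 cols 4-8 z=1 -> covers; best now C (z=1)
  D: rows 4-5 cols 7-8 -> outside (row miss)
Winner: C at z=1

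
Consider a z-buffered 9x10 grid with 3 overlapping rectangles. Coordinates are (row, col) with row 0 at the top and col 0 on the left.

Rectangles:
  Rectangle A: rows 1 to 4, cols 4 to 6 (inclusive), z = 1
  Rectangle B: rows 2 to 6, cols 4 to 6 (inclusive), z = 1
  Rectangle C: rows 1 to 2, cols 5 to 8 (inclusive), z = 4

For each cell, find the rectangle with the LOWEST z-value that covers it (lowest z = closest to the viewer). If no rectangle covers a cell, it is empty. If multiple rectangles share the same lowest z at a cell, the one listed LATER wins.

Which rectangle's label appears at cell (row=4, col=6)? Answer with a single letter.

Check cell (4,6):
  A: rows 1-4 cols 4-6 z=1 -> covers; best now A (z=1)
  B: rows 2-6 cols 4-6 z=1 -> covers; best now B (z=1)
  C: rows 1-2 cols 5-8 -> outside (row miss)
Winner: B at z=1

Answer: B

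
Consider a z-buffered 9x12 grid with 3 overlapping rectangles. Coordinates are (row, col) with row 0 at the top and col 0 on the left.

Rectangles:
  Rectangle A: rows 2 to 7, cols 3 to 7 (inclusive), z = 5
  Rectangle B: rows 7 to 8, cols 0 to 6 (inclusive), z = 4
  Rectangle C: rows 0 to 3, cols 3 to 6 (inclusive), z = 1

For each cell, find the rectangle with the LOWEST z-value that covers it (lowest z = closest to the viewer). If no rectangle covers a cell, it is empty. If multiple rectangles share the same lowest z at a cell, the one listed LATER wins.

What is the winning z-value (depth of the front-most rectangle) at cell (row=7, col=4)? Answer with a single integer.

Answer: 4

Derivation:
Check cell (7,4):
  A: rows 2-7 cols 3-7 z=5 -> covers; best now A (z=5)
  B: rows 7-8 cols 0-6 z=4 -> covers; best now B (z=4)
  C: rows 0-3 cols 3-6 -> outside (row miss)
Winner: B at z=4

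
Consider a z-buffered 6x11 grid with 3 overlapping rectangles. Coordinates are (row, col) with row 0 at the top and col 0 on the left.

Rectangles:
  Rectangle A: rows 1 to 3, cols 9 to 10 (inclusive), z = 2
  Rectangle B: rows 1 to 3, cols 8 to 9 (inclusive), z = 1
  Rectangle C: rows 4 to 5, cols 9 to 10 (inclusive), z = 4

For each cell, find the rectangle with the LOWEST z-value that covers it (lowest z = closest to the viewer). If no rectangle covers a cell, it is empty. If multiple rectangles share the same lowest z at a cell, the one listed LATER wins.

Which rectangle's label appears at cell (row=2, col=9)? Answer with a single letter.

Check cell (2,9):
  A: rows 1-3 cols 9-10 z=2 -> covers; best now A (z=2)
  B: rows 1-3 cols 8-9 z=1 -> covers; best now B (z=1)
  C: rows 4-5 cols 9-10 -> outside (row miss)
Winner: B at z=1

Answer: B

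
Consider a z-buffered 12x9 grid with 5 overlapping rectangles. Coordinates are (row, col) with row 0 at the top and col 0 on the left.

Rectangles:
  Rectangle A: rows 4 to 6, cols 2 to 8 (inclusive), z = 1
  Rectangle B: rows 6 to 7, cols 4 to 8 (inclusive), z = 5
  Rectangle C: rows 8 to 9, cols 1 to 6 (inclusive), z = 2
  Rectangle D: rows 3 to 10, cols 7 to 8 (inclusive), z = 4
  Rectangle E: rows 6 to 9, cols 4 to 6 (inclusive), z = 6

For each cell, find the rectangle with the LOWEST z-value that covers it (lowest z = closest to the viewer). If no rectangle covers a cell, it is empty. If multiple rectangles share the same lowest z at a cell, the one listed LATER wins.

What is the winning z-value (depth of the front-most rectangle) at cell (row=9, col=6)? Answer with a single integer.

Check cell (9,6):
  A: rows 4-6 cols 2-8 -> outside (row miss)
  B: rows 6-7 cols 4-8 -> outside (row miss)
  C: rows 8-9 cols 1-6 z=2 -> covers; best now C (z=2)
  D: rows 3-10 cols 7-8 -> outside (col miss)
  E: rows 6-9 cols 4-6 z=6 -> covers; best now C (z=2)
Winner: C at z=2

Answer: 2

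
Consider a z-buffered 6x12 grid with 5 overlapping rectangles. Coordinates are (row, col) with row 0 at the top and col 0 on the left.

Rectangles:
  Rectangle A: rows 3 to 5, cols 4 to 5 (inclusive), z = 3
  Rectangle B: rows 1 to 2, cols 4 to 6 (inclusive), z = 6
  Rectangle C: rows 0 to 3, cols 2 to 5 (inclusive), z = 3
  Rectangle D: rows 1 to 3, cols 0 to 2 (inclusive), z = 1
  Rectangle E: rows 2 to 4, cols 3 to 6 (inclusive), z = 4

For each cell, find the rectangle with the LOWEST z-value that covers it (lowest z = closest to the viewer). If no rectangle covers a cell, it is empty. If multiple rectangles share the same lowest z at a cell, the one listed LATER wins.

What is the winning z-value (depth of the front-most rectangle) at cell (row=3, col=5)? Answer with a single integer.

Check cell (3,5):
  A: rows 3-5 cols 4-5 z=3 -> covers; best now A (z=3)
  B: rows 1-2 cols 4-6 -> outside (row miss)
  C: rows 0-3 cols 2-5 z=3 -> covers; best now C (z=3)
  D: rows 1-3 cols 0-2 -> outside (col miss)
  E: rows 2-4 cols 3-6 z=4 -> covers; best now C (z=3)
Winner: C at z=3

Answer: 3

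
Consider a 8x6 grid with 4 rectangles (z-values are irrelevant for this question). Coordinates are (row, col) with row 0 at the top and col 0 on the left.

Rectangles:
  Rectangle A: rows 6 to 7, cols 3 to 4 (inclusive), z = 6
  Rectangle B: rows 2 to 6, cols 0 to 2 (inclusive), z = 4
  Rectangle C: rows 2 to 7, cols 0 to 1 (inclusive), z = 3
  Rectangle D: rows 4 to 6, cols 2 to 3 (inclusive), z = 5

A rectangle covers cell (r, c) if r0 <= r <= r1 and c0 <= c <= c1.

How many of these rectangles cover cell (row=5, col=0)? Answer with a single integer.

Answer: 2

Derivation:
Check cell (5,0):
  A: rows 6-7 cols 3-4 -> outside (row miss)
  B: rows 2-6 cols 0-2 -> covers
  C: rows 2-7 cols 0-1 -> covers
  D: rows 4-6 cols 2-3 -> outside (col miss)
Count covering = 2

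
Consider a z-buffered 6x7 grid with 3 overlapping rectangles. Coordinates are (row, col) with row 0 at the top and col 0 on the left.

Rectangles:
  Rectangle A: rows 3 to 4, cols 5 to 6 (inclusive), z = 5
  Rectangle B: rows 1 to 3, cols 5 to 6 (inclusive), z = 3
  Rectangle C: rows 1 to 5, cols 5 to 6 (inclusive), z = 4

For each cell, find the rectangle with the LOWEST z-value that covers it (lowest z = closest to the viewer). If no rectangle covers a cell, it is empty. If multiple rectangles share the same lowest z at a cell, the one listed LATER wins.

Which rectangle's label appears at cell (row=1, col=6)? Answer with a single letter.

Answer: B

Derivation:
Check cell (1,6):
  A: rows 3-4 cols 5-6 -> outside (row miss)
  B: rows 1-3 cols 5-6 z=3 -> covers; best now B (z=3)
  C: rows 1-5 cols 5-6 z=4 -> covers; best now B (z=3)
Winner: B at z=3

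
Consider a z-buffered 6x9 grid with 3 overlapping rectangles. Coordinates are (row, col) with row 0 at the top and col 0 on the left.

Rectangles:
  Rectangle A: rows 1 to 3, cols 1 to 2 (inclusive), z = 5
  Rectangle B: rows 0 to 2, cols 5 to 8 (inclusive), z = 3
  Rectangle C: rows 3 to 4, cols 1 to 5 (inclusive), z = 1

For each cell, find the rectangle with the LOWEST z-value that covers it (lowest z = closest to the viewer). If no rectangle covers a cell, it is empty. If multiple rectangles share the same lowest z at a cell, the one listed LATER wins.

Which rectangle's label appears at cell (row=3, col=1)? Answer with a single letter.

Answer: C

Derivation:
Check cell (3,1):
  A: rows 1-3 cols 1-2 z=5 -> covers; best now A (z=5)
  B: rows 0-2 cols 5-8 -> outside (row miss)
  C: rows 3-4 cols 1-5 z=1 -> covers; best now C (z=1)
Winner: C at z=1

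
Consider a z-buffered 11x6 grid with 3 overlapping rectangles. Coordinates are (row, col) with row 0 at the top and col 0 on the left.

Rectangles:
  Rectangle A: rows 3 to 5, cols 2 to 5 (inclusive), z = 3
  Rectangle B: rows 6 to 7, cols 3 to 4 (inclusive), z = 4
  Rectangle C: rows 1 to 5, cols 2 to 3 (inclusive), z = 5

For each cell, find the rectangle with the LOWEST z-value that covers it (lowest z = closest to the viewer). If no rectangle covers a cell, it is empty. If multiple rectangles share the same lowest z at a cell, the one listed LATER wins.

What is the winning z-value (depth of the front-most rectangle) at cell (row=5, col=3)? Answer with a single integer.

Check cell (5,3):
  A: rows 3-5 cols 2-5 z=3 -> covers; best now A (z=3)
  B: rows 6-7 cols 3-4 -> outside (row miss)
  C: rows 1-5 cols 2-3 z=5 -> covers; best now A (z=3)
Winner: A at z=3

Answer: 3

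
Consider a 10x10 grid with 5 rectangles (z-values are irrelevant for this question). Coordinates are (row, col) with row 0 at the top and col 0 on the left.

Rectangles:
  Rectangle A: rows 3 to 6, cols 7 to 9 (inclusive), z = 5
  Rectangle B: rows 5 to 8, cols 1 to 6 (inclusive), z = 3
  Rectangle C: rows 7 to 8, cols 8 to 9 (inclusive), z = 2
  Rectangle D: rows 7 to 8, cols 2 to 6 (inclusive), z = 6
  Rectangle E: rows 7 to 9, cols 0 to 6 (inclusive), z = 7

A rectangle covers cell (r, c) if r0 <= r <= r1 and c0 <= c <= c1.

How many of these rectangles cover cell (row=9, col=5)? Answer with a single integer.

Answer: 1

Derivation:
Check cell (9,5):
  A: rows 3-6 cols 7-9 -> outside (row miss)
  B: rows 5-8 cols 1-6 -> outside (row miss)
  C: rows 7-8 cols 8-9 -> outside (row miss)
  D: rows 7-8 cols 2-6 -> outside (row miss)
  E: rows 7-9 cols 0-6 -> covers
Count covering = 1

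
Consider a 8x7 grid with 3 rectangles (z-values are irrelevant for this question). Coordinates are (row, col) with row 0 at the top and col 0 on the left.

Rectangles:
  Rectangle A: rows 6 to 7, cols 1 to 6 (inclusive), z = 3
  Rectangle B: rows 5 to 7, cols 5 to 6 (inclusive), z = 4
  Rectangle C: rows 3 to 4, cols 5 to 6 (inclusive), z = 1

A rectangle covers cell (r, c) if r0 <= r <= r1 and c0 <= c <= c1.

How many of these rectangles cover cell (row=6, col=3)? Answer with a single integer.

Answer: 1

Derivation:
Check cell (6,3):
  A: rows 6-7 cols 1-6 -> covers
  B: rows 5-7 cols 5-6 -> outside (col miss)
  C: rows 3-4 cols 5-6 -> outside (row miss)
Count covering = 1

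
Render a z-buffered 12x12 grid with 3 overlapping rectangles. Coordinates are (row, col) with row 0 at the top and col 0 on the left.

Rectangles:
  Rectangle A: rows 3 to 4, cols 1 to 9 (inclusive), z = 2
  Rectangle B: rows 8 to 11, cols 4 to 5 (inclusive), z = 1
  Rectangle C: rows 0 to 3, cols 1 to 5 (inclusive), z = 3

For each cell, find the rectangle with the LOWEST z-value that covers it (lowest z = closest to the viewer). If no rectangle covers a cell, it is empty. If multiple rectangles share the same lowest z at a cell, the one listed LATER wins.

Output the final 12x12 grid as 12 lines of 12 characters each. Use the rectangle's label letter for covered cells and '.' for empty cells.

.CCCCC......
.CCCCC......
.CCCCC......
.AAAAAAAAA..
.AAAAAAAAA..
............
............
............
....BB......
....BB......
....BB......
....BB......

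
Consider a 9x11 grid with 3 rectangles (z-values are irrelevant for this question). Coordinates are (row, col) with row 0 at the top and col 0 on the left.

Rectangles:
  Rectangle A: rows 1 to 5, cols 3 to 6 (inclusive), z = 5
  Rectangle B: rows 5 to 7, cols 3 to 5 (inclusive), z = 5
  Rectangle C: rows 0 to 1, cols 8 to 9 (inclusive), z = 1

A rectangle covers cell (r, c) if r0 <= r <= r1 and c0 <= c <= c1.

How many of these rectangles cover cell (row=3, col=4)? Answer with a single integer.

Check cell (3,4):
  A: rows 1-5 cols 3-6 -> covers
  B: rows 5-7 cols 3-5 -> outside (row miss)
  C: rows 0-1 cols 8-9 -> outside (row miss)
Count covering = 1

Answer: 1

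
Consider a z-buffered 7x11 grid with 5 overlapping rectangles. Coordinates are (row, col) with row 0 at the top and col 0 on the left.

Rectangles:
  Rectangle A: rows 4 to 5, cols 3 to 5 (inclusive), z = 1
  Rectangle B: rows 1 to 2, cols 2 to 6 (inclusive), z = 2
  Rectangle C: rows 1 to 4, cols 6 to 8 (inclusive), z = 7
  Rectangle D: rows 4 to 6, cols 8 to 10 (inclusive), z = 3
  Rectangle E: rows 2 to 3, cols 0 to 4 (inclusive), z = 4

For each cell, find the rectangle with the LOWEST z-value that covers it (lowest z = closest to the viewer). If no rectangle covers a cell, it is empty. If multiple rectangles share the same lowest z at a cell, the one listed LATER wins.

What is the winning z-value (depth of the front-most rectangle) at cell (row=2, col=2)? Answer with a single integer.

Check cell (2,2):
  A: rows 4-5 cols 3-5 -> outside (row miss)
  B: rows 1-2 cols 2-6 z=2 -> covers; best now B (z=2)
  C: rows 1-4 cols 6-8 -> outside (col miss)
  D: rows 4-6 cols 8-10 -> outside (row miss)
  E: rows 2-3 cols 0-4 z=4 -> covers; best now B (z=2)
Winner: B at z=2

Answer: 2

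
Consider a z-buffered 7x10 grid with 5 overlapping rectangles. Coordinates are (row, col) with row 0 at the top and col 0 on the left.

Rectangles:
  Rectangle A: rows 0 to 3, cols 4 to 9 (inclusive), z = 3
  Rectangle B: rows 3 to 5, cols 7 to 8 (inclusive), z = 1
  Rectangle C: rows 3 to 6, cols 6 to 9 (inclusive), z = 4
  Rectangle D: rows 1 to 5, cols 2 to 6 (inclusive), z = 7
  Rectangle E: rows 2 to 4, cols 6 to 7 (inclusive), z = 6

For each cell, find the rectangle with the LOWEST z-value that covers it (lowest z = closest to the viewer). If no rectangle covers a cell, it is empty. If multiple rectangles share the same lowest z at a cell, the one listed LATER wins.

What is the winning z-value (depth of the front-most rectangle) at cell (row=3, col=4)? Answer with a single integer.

Check cell (3,4):
  A: rows 0-3 cols 4-9 z=3 -> covers; best now A (z=3)
  B: rows 3-5 cols 7-8 -> outside (col miss)
  C: rows 3-6 cols 6-9 -> outside (col miss)
  D: rows 1-5 cols 2-6 z=7 -> covers; best now A (z=3)
  E: rows 2-4 cols 6-7 -> outside (col miss)
Winner: A at z=3

Answer: 3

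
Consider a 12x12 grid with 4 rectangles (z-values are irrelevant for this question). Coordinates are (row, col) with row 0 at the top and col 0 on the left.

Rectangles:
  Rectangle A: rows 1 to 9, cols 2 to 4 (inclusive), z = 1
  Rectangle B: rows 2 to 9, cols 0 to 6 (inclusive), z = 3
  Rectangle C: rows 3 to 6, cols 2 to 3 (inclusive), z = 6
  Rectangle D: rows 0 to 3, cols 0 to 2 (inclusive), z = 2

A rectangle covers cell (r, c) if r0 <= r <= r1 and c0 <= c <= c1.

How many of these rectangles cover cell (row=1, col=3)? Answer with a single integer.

Check cell (1,3):
  A: rows 1-9 cols 2-4 -> covers
  B: rows 2-9 cols 0-6 -> outside (row miss)
  C: rows 3-6 cols 2-3 -> outside (row miss)
  D: rows 0-3 cols 0-2 -> outside (col miss)
Count covering = 1

Answer: 1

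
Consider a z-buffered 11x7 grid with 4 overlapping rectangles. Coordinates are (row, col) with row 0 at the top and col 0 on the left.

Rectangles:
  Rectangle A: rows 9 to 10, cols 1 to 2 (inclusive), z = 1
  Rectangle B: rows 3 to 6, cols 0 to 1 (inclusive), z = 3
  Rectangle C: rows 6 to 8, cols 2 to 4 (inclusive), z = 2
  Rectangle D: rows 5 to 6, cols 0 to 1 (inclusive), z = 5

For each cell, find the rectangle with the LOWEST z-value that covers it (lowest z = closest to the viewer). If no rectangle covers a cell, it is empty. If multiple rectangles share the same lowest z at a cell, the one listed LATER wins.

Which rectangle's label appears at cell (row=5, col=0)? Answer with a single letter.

Check cell (5,0):
  A: rows 9-10 cols 1-2 -> outside (row miss)
  B: rows 3-6 cols 0-1 z=3 -> covers; best now B (z=3)
  C: rows 6-8 cols 2-4 -> outside (row miss)
  D: rows 5-6 cols 0-1 z=5 -> covers; best now B (z=3)
Winner: B at z=3

Answer: B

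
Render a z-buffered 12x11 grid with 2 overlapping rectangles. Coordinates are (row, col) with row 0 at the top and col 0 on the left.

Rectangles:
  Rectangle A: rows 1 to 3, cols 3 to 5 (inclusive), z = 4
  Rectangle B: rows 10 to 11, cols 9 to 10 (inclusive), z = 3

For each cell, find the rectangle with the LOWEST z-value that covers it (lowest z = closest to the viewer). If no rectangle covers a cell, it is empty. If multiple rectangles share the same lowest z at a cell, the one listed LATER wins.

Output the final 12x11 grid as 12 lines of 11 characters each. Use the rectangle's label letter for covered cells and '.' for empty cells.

...........
...AAA.....
...AAA.....
...AAA.....
...........
...........
...........
...........
...........
...........
.........BB
.........BB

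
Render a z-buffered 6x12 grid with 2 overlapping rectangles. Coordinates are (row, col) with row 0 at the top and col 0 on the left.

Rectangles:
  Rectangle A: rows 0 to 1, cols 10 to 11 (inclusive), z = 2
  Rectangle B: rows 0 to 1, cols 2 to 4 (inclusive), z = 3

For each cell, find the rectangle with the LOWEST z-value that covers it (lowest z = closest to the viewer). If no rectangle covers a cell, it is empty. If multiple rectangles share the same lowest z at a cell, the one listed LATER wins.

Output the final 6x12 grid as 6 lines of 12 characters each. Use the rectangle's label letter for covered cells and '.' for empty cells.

..BBB.....AA
..BBB.....AA
............
............
............
............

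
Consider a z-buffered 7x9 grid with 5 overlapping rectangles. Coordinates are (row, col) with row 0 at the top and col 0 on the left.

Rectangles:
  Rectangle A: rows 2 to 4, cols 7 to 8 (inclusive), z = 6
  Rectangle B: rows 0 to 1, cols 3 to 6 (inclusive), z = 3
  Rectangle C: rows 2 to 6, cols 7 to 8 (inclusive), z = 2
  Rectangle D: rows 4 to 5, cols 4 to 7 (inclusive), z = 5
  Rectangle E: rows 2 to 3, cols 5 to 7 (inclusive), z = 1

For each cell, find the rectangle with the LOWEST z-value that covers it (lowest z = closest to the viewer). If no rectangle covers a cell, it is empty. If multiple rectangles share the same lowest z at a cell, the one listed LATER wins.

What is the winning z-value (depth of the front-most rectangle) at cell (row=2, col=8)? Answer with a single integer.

Check cell (2,8):
  A: rows 2-4 cols 7-8 z=6 -> covers; best now A (z=6)
  B: rows 0-1 cols 3-6 -> outside (row miss)
  C: rows 2-6 cols 7-8 z=2 -> covers; best now C (z=2)
  D: rows 4-5 cols 4-7 -> outside (row miss)
  E: rows 2-3 cols 5-7 -> outside (col miss)
Winner: C at z=2

Answer: 2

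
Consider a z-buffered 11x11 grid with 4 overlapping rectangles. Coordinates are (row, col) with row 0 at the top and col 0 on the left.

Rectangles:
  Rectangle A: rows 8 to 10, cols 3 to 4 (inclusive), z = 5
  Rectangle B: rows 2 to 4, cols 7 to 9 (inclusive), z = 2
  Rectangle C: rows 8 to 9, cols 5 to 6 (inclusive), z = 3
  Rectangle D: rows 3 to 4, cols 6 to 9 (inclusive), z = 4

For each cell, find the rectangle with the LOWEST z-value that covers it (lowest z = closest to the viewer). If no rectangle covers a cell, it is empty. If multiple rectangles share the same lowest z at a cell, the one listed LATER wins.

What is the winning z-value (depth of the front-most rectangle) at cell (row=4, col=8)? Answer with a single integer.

Check cell (4,8):
  A: rows 8-10 cols 3-4 -> outside (row miss)
  B: rows 2-4 cols 7-9 z=2 -> covers; best now B (z=2)
  C: rows 8-9 cols 5-6 -> outside (row miss)
  D: rows 3-4 cols 6-9 z=4 -> covers; best now B (z=2)
Winner: B at z=2

Answer: 2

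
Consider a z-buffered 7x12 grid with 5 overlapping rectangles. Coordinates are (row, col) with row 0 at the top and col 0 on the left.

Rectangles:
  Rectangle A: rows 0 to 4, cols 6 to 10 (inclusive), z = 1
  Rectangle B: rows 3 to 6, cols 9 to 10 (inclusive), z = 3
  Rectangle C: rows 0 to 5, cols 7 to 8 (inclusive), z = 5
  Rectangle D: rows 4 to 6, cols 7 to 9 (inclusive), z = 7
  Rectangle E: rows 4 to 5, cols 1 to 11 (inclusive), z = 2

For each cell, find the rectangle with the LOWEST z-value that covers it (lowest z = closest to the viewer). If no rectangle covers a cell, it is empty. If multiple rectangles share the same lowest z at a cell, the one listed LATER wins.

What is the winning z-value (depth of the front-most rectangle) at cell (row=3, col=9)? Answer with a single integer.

Check cell (3,9):
  A: rows 0-4 cols 6-10 z=1 -> covers; best now A (z=1)
  B: rows 3-6 cols 9-10 z=3 -> covers; best now A (z=1)
  C: rows 0-5 cols 7-8 -> outside (col miss)
  D: rows 4-6 cols 7-9 -> outside (row miss)
  E: rows 4-5 cols 1-11 -> outside (row miss)
Winner: A at z=1

Answer: 1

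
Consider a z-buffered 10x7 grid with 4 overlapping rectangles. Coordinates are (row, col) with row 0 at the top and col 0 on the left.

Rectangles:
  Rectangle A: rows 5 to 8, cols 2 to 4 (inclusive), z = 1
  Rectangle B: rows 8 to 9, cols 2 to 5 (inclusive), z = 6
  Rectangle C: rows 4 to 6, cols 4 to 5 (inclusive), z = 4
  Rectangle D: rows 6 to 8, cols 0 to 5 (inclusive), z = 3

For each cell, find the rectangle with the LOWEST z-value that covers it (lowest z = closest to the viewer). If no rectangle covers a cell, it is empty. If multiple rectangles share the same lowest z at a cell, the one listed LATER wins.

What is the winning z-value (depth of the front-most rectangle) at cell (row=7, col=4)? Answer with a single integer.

Check cell (7,4):
  A: rows 5-8 cols 2-4 z=1 -> covers; best now A (z=1)
  B: rows 8-9 cols 2-5 -> outside (row miss)
  C: rows 4-6 cols 4-5 -> outside (row miss)
  D: rows 6-8 cols 0-5 z=3 -> covers; best now A (z=1)
Winner: A at z=1

Answer: 1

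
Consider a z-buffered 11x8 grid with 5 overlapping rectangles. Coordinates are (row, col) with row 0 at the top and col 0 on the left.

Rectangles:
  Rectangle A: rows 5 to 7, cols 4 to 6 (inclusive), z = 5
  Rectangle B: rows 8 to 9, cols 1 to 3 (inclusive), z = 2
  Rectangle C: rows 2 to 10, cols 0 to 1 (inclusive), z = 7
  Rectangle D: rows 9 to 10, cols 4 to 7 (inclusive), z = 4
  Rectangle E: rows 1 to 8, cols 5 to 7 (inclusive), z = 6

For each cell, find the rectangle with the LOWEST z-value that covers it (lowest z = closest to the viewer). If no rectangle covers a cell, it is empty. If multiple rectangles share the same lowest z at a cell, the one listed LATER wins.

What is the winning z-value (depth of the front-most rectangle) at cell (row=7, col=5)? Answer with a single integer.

Check cell (7,5):
  A: rows 5-7 cols 4-6 z=5 -> covers; best now A (z=5)
  B: rows 8-9 cols 1-3 -> outside (row miss)
  C: rows 2-10 cols 0-1 -> outside (col miss)
  D: rows 9-10 cols 4-7 -> outside (row miss)
  E: rows 1-8 cols 5-7 z=6 -> covers; best now A (z=5)
Winner: A at z=5

Answer: 5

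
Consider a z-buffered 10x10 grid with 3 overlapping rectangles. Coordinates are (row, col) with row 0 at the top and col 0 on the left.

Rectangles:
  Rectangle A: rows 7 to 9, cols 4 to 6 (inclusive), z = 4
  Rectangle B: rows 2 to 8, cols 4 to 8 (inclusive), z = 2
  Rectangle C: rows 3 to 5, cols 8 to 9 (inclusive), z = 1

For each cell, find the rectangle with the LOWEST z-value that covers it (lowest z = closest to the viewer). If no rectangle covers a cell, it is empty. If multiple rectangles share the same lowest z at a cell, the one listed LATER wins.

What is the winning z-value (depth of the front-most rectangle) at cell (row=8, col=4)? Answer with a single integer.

Answer: 2

Derivation:
Check cell (8,4):
  A: rows 7-9 cols 4-6 z=4 -> covers; best now A (z=4)
  B: rows 2-8 cols 4-8 z=2 -> covers; best now B (z=2)
  C: rows 3-5 cols 8-9 -> outside (row miss)
Winner: B at z=2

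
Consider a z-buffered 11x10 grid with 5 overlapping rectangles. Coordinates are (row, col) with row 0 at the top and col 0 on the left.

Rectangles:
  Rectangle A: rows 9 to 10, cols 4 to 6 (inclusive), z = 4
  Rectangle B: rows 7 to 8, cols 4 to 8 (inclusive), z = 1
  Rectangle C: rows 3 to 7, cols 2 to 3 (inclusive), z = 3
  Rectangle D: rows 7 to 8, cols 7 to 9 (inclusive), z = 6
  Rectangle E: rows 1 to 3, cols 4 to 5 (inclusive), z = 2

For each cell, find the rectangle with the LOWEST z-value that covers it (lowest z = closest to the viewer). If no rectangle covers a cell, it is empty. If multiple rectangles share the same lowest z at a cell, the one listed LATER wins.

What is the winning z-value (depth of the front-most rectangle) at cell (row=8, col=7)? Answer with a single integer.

Check cell (8,7):
  A: rows 9-10 cols 4-6 -> outside (row miss)
  B: rows 7-8 cols 4-8 z=1 -> covers; best now B (z=1)
  C: rows 3-7 cols 2-3 -> outside (row miss)
  D: rows 7-8 cols 7-9 z=6 -> covers; best now B (z=1)
  E: rows 1-3 cols 4-5 -> outside (row miss)
Winner: B at z=1

Answer: 1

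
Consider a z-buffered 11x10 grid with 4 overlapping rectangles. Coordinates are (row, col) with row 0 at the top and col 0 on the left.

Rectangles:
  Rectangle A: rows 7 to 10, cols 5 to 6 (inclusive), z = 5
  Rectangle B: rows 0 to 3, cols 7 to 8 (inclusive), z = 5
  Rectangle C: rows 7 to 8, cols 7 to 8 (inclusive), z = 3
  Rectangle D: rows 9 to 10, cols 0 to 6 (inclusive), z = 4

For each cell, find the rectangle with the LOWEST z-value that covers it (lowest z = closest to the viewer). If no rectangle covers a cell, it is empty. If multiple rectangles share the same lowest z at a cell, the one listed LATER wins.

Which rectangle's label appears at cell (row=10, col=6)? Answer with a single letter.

Answer: D

Derivation:
Check cell (10,6):
  A: rows 7-10 cols 5-6 z=5 -> covers; best now A (z=5)
  B: rows 0-3 cols 7-8 -> outside (row miss)
  C: rows 7-8 cols 7-8 -> outside (row miss)
  D: rows 9-10 cols 0-6 z=4 -> covers; best now D (z=4)
Winner: D at z=4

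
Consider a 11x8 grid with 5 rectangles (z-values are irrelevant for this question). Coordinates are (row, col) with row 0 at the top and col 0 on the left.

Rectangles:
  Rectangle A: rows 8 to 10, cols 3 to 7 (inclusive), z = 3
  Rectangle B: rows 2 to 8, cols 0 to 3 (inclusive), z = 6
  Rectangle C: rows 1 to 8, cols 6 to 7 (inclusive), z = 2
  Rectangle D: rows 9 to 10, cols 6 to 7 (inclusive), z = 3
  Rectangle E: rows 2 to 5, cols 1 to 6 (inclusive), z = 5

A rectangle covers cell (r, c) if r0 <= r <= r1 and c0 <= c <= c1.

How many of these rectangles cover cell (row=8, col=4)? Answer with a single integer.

Answer: 1

Derivation:
Check cell (8,4):
  A: rows 8-10 cols 3-7 -> covers
  B: rows 2-8 cols 0-3 -> outside (col miss)
  C: rows 1-8 cols 6-7 -> outside (col miss)
  D: rows 9-10 cols 6-7 -> outside (row miss)
  E: rows 2-5 cols 1-6 -> outside (row miss)
Count covering = 1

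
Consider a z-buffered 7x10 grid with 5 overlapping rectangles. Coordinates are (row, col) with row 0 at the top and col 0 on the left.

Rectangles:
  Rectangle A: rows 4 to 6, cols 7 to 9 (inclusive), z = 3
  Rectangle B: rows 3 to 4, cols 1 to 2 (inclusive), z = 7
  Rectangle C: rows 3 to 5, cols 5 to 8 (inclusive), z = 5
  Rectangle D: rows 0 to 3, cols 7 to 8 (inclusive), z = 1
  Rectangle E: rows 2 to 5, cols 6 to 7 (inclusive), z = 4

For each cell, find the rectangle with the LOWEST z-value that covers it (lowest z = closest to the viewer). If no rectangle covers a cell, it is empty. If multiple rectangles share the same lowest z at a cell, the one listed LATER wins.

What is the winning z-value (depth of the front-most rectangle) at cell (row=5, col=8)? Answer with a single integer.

Answer: 3

Derivation:
Check cell (5,8):
  A: rows 4-6 cols 7-9 z=3 -> covers; best now A (z=3)
  B: rows 3-4 cols 1-2 -> outside (row miss)
  C: rows 3-5 cols 5-8 z=5 -> covers; best now A (z=3)
  D: rows 0-3 cols 7-8 -> outside (row miss)
  E: rows 2-5 cols 6-7 -> outside (col miss)
Winner: A at z=3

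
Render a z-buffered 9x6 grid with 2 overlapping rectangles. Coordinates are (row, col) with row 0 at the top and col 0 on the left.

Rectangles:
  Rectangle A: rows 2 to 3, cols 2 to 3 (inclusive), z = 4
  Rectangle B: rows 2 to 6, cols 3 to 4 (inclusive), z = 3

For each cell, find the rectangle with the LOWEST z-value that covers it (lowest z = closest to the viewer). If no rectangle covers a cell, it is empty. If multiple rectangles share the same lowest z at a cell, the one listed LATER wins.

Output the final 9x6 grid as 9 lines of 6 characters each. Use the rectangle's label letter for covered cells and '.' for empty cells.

......
......
..ABB.
..ABB.
...BB.
...BB.
...BB.
......
......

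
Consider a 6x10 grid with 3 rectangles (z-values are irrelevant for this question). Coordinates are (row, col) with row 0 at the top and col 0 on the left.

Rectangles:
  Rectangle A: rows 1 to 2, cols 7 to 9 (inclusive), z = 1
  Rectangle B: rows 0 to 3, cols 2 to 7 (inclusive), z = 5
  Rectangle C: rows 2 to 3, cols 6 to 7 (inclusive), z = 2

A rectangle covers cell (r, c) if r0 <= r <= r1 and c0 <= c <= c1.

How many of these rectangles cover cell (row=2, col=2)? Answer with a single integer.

Check cell (2,2):
  A: rows 1-2 cols 7-9 -> outside (col miss)
  B: rows 0-3 cols 2-7 -> covers
  C: rows 2-3 cols 6-7 -> outside (col miss)
Count covering = 1

Answer: 1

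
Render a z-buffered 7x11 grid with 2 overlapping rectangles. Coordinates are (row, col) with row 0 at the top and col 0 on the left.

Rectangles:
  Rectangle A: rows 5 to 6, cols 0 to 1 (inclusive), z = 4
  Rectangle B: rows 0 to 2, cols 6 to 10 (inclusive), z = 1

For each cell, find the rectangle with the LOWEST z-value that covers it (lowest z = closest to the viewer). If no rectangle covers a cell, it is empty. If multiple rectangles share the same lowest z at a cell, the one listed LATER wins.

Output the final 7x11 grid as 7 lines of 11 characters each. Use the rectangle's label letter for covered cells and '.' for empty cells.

......BBBBB
......BBBBB
......BBBBB
...........
...........
AA.........
AA.........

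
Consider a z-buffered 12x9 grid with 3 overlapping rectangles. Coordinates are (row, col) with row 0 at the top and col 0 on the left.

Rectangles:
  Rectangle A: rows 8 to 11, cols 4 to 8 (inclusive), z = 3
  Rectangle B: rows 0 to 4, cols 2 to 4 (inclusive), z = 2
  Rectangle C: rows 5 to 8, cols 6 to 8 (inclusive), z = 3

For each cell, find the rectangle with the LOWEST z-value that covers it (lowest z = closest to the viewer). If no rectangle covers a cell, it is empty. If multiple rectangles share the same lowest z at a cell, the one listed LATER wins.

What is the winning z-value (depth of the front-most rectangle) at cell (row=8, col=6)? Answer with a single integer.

Answer: 3

Derivation:
Check cell (8,6):
  A: rows 8-11 cols 4-8 z=3 -> covers; best now A (z=3)
  B: rows 0-4 cols 2-4 -> outside (row miss)
  C: rows 5-8 cols 6-8 z=3 -> covers; best now C (z=3)
Winner: C at z=3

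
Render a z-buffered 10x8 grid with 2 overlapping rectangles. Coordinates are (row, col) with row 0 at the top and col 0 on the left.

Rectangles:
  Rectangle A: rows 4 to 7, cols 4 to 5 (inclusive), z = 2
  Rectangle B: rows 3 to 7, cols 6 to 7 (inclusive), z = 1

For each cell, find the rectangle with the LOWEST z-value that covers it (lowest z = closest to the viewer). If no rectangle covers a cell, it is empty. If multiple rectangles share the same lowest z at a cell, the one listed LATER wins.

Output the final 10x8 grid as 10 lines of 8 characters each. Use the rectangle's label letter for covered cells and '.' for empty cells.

........
........
........
......BB
....AABB
....AABB
....AABB
....AABB
........
........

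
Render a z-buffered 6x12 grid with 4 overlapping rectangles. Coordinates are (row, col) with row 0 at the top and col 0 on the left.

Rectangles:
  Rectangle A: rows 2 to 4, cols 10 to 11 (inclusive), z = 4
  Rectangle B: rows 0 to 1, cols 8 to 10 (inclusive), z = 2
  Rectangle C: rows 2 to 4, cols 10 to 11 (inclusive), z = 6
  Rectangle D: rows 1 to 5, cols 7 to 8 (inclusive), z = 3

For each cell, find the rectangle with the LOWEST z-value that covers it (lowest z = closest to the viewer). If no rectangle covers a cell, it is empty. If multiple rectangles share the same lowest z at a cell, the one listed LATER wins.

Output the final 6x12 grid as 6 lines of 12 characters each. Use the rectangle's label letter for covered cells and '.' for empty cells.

........BBB.
.......DBBB.
.......DD.AA
.......DD.AA
.......DD.AA
.......DD...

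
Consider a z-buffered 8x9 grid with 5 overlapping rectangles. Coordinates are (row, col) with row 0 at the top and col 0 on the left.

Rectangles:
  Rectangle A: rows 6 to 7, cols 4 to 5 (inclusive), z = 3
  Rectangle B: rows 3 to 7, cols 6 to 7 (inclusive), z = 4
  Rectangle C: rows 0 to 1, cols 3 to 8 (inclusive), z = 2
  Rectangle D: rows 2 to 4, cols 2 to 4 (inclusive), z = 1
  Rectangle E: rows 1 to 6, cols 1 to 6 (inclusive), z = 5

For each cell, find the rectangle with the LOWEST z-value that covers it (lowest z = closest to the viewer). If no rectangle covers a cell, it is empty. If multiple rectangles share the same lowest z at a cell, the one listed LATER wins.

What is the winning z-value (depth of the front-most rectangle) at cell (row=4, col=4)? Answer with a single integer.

Check cell (4,4):
  A: rows 6-7 cols 4-5 -> outside (row miss)
  B: rows 3-7 cols 6-7 -> outside (col miss)
  C: rows 0-1 cols 3-8 -> outside (row miss)
  D: rows 2-4 cols 2-4 z=1 -> covers; best now D (z=1)
  E: rows 1-6 cols 1-6 z=5 -> covers; best now D (z=1)
Winner: D at z=1

Answer: 1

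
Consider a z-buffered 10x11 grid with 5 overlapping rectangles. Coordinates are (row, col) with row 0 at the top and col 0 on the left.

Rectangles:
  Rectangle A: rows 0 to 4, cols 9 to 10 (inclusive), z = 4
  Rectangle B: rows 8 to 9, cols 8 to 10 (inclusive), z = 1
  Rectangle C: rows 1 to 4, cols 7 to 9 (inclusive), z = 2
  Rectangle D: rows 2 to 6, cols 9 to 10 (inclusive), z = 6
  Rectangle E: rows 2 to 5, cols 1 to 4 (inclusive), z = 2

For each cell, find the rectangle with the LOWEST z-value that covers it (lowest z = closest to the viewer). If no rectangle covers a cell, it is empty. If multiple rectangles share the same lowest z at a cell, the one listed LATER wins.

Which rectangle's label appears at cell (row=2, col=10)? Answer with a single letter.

Answer: A

Derivation:
Check cell (2,10):
  A: rows 0-4 cols 9-10 z=4 -> covers; best now A (z=4)
  B: rows 8-9 cols 8-10 -> outside (row miss)
  C: rows 1-4 cols 7-9 -> outside (col miss)
  D: rows 2-6 cols 9-10 z=6 -> covers; best now A (z=4)
  E: rows 2-5 cols 1-4 -> outside (col miss)
Winner: A at z=4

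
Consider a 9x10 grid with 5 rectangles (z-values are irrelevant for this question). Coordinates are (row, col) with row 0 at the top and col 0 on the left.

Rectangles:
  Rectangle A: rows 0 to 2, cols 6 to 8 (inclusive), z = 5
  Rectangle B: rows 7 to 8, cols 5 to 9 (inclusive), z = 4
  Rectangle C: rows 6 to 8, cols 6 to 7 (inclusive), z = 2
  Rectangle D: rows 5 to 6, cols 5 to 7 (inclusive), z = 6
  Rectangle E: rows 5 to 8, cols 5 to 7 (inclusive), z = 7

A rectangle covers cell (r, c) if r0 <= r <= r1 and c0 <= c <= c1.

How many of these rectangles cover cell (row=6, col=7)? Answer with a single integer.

Check cell (6,7):
  A: rows 0-2 cols 6-8 -> outside (row miss)
  B: rows 7-8 cols 5-9 -> outside (row miss)
  C: rows 6-8 cols 6-7 -> covers
  D: rows 5-6 cols 5-7 -> covers
  E: rows 5-8 cols 5-7 -> covers
Count covering = 3

Answer: 3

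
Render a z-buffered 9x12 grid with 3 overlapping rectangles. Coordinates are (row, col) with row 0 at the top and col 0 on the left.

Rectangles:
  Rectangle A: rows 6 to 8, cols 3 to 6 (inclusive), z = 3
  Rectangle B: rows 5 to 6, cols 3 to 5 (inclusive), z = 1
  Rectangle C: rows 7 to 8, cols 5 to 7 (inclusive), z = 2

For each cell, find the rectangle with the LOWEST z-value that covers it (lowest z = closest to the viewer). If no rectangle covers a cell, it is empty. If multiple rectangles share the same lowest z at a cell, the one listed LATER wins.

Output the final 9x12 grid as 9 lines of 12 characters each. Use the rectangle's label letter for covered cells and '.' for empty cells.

............
............
............
............
............
...BBB......
...BBBA.....
...AACCC....
...AACCC....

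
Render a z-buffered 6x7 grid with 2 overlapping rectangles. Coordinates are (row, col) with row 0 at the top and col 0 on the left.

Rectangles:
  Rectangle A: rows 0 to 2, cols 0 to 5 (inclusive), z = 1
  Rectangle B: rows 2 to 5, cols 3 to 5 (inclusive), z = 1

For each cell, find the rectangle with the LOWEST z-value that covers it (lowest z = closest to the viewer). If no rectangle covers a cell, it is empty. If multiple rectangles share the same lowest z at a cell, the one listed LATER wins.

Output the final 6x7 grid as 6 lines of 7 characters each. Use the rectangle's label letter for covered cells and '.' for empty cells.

AAAAAA.
AAAAAA.
AAABBB.
...BBB.
...BBB.
...BBB.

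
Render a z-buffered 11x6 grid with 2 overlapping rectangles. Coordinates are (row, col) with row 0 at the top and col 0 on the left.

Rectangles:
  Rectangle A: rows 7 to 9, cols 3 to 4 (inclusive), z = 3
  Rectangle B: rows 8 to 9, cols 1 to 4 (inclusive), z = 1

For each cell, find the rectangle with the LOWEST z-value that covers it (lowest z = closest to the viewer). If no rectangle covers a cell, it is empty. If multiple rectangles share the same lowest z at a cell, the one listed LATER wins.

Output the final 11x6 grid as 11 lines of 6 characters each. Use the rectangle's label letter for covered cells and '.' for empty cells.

......
......
......
......
......
......
......
...AA.
.BBBB.
.BBBB.
......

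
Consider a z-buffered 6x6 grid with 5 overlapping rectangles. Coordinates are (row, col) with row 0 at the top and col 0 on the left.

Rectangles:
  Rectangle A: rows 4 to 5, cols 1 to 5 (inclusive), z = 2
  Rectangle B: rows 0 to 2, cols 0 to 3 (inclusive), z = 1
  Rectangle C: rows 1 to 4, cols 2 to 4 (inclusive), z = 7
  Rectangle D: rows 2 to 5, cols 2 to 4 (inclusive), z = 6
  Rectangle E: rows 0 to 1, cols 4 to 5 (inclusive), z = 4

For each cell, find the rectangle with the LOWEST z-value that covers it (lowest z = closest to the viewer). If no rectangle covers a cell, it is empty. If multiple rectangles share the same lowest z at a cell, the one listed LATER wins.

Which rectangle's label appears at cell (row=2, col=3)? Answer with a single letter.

Check cell (2,3):
  A: rows 4-5 cols 1-5 -> outside (row miss)
  B: rows 0-2 cols 0-3 z=1 -> covers; best now B (z=1)
  C: rows 1-4 cols 2-4 z=7 -> covers; best now B (z=1)
  D: rows 2-5 cols 2-4 z=6 -> covers; best now B (z=1)
  E: rows 0-1 cols 4-5 -> outside (row miss)
Winner: B at z=1

Answer: B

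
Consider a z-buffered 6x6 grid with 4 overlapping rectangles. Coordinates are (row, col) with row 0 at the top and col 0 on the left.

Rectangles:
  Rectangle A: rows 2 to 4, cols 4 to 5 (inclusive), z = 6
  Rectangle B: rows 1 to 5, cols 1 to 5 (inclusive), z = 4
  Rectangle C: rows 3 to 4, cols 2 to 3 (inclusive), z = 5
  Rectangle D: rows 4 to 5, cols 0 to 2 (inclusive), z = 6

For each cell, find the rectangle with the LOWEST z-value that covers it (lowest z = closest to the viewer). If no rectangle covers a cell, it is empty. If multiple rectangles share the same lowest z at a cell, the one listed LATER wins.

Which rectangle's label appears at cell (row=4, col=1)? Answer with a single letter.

Answer: B

Derivation:
Check cell (4,1):
  A: rows 2-4 cols 4-5 -> outside (col miss)
  B: rows 1-5 cols 1-5 z=4 -> covers; best now B (z=4)
  C: rows 3-4 cols 2-3 -> outside (col miss)
  D: rows 4-5 cols 0-2 z=6 -> covers; best now B (z=4)
Winner: B at z=4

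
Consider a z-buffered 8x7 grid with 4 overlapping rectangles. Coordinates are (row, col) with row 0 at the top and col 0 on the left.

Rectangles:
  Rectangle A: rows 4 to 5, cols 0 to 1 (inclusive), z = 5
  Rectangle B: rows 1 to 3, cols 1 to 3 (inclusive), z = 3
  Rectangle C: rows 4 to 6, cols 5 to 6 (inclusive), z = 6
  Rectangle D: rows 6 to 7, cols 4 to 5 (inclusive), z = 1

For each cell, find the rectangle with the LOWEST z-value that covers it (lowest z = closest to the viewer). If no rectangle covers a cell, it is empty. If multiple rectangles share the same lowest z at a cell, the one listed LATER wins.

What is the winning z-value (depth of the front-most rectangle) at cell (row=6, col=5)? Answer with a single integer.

Check cell (6,5):
  A: rows 4-5 cols 0-1 -> outside (row miss)
  B: rows 1-3 cols 1-3 -> outside (row miss)
  C: rows 4-6 cols 5-6 z=6 -> covers; best now C (z=6)
  D: rows 6-7 cols 4-5 z=1 -> covers; best now D (z=1)
Winner: D at z=1

Answer: 1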